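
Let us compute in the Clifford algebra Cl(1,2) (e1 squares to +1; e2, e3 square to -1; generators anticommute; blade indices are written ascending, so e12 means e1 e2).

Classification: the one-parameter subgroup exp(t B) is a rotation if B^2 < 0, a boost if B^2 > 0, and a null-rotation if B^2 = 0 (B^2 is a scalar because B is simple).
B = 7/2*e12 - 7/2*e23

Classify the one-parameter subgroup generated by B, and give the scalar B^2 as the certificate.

B^2 term by term: the squares give (7/2)^2*(e12)^2 + (-7/2)^2*(e23)^2 = 49/4*(+1) + 49/4*(-1) = 0 (each basis 2-blade squares to minus the product of its generators' squares); cross terms between blades sharing an index anticommute and cancel. So B^2 = 0.
Answer: null-rotation, certificate B^2 = 0. The class reads off the invariant scalar 0 directly.


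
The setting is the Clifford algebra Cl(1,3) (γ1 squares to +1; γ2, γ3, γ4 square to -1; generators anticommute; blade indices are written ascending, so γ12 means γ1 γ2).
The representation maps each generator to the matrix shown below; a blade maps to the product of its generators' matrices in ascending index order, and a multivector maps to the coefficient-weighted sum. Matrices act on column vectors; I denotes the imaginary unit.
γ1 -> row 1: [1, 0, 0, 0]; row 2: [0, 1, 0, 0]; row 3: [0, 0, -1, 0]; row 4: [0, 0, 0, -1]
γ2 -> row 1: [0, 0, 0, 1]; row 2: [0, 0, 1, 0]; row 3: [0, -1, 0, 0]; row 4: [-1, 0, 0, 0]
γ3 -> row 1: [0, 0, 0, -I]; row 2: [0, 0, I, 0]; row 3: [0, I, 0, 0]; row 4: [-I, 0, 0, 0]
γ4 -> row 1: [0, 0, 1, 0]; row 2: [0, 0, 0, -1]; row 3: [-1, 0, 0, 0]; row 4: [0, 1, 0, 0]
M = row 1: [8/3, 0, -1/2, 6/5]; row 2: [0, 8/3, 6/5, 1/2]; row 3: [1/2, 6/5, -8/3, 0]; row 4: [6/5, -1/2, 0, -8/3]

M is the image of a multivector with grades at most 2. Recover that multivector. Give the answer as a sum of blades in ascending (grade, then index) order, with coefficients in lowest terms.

Method: the blade images are trace-orthogonal — tr(rho(e_A) rho(e_B)^-1) = 4 if A = B and 0 otherwise — and rho(e_A)^-1 = (e_A)^2 * rho(e_A) with (e_A)^2 = +1 or -1, so the coefficient of e_A in the preimage is (e_A)^2 * tr(M rho(e_A))/4.
Nonzero projections over blades of grade <= 2: γ1: (γ1)^2 = +1, tr(M rho(γ1)) = 32/3, coefficient 8/3; γ4: (γ4)^2 = -1, tr(M rho(γ4)) = 2, coefficient -1/2; γ12: (γ12)^2 = +1, tr(M rho(γ12)) = 24/5, coefficient 6/5. Every other blade of grade <= 2 projects to 0.
Answer: 8/3*γ1 - 1/2*γ4 + 6/5*γ12


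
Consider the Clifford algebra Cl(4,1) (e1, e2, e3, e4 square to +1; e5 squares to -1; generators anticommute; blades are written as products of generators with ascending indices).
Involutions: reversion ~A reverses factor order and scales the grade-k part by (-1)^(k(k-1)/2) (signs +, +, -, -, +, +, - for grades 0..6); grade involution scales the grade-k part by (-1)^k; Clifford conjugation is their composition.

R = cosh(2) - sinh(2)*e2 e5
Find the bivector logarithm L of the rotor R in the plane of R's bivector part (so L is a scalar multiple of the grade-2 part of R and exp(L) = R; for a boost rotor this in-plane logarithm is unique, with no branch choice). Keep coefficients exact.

The scalar part of R is cosh(2), which determines |rapidity| via cosh; the sign lives in the bivector part, and pairing them (bivector part over sinh of the rapidity = the plane) gives the unique in-plane L = rapidity * plane.
Concretely: cosh(rapidity) = cosh(2) gives rapidity = ±2, and since rapidity/sinh(rapidity) is even the sign is immaterial: L = (rapidity/sinh(rapidity)) * <R>_2 = (2/sinh(2)) * <R>_2.
Answer: -2*e2 e5


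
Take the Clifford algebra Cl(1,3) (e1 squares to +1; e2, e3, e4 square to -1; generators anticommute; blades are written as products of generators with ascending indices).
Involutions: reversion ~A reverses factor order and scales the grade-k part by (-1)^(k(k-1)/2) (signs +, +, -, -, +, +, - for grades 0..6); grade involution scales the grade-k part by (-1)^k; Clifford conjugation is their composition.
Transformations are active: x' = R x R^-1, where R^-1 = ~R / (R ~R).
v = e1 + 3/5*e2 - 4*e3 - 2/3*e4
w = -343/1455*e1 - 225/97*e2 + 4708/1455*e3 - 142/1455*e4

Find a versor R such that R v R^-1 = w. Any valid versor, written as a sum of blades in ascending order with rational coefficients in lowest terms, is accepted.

Take R = v + w = 1112/1455*e1 - 834/485*e2 - 1112/1455*e3 - 1112/1455*e4. Because q(v) = q(w) = -3556/225, conjugation by R sends v exactly to w.
Answer: 1112/1455*e1 - 834/485*e2 - 1112/1455*e3 - 1112/1455*e4


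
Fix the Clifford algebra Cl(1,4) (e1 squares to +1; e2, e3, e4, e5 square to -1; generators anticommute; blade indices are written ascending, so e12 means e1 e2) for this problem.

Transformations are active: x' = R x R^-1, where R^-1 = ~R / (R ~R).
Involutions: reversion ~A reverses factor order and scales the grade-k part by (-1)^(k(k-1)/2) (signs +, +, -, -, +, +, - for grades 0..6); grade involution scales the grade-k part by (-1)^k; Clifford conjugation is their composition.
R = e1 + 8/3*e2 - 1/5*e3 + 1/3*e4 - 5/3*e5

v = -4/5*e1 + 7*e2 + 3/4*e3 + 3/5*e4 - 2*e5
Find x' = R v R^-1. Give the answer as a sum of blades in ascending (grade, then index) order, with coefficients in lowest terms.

~R = e1 + 8/3*e2 - 1/5*e3 + 1/3*e4 - 5/3*e5, and R ~R = -226/25, so R^-1 = ~R / (-226/25).
R v = -457/20 + 137/15*e12 + 59/100*e13 + 13/15*e14 - 10/3*e15 + 17/5*e23 - 11/15*e24 + 19/3*e25 - 37/100*e34 + 33/20*e35 + 1/3*e45
Answer: 13233/2260*e1 + 2197/339*e2 - 199/113*e3 + 7357/6780*e4 - 8713/1356*e5


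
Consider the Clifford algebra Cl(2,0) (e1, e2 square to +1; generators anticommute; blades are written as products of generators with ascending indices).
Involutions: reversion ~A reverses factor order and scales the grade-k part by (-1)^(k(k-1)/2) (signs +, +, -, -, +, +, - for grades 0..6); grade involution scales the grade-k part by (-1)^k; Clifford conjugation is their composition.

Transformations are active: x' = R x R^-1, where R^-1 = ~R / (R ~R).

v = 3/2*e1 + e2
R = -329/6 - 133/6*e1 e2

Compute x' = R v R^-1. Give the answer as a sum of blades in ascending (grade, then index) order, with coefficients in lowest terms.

~R = -329/6 + 133/6*e1 e2, and R ~R = 62965/18, so R^-1 = ~R / (62965/18).
R v = -1253/12*e1 - 259/12*e2
Answer: 2279/1285*e1 - 831/2570*e2


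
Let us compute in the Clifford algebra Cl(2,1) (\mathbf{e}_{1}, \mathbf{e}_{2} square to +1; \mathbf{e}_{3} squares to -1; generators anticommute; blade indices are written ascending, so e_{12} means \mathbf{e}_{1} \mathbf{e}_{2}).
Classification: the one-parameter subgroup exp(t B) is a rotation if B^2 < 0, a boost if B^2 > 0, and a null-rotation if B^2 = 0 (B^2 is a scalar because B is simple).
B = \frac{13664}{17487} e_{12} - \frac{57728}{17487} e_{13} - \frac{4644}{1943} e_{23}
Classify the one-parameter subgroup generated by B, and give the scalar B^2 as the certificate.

B^2 term by term: the squares give (\frac{13664}{17487})^2*(e_{12})^2 + (-\frac{57728}{17487})^2*(e_{13})^2 + (-\frac{4644}{1943})^2*(e_{23})^2 = \frac{186704896}{305795169}*(-1) + \frac{3332521984}{305795169}*(+1) + \frac{21566736}{3775249}*(+1) = 16 (each basis 2-blade squares to minus the product of its generators' squares); cross terms between blades sharing an index anticommute and cancel. So B^2 = 16.
Answer: boost, certificate B^2 = 16. Check the certificate: B^2 = 16, and that sign is decisive whatever form B takes.


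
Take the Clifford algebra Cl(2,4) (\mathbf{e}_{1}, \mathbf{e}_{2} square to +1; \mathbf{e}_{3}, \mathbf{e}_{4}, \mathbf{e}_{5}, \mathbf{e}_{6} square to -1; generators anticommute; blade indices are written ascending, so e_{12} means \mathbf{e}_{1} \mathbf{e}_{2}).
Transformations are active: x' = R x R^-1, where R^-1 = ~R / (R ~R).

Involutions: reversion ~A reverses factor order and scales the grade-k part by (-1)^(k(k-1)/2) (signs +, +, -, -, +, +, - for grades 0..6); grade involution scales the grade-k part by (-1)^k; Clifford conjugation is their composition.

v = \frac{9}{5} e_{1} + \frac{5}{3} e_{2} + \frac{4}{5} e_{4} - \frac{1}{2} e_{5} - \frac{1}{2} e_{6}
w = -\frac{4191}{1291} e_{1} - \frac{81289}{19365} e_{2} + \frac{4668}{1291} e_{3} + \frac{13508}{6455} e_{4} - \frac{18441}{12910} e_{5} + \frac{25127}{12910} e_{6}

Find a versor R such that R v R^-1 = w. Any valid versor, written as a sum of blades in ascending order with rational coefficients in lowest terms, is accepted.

Key observation: q(v) = q(w) = \frac{439}{90} (sandwiches preserve the norm), so R = v + w = -\frac{9336}{6455} e_{1} - \frac{16338}{6455} e_{2} + \frac{4668}{1291} e_{3} + \frac{18672}{6455} e_{4} - \frac{12448}{6455} e_{5} + \frac{9336}{6455} e_{6} works whenever it is invertible — the component of v along it is kept and (v - w)/2 reverses, sending v to w.
Answer: -\frac{9336}{6455} e_{1} - \frac{16338}{6455} e_{2} + \frac{4668}{1291} e_{3} + \frac{18672}{6455} e_{4} - \frac{12448}{6455} e_{5} + \frac{9336}{6455} e_{6}


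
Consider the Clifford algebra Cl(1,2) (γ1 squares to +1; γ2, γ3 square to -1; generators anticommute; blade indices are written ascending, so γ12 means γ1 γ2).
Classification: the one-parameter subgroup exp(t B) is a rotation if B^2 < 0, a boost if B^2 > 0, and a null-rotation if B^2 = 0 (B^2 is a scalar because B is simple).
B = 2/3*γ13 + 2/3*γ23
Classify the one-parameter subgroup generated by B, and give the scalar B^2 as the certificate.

B^2 term by term: the squares give (2/3)^2*(γ13)^2 + (2/3)^2*(γ23)^2 = 4/9*(+1) + 4/9*(-1) = 0 (each basis 2-blade squares to minus the product of its generators' squares); cross terms between blades sharing an index anticommute and cancel. So B^2 = 0.
Answer: null-rotation, certificate B^2 = 0. Certificate logic: 0 is a conjugation-invariant scalar, so its sign fixes rotation versus boost versus null-rotation outright.


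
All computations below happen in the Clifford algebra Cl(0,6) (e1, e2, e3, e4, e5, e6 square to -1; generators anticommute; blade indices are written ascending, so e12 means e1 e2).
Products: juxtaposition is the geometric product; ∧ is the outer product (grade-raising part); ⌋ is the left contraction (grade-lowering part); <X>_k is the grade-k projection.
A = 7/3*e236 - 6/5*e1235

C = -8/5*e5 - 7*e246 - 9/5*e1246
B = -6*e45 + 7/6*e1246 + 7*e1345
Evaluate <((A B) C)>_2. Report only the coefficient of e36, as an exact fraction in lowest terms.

step 1: -42/5*e24 + 49/18*e134 + 36/5*e1234 - 7/5*e3456 - 49/3*e12456 - 14*e23456
step 2: -147/5*e5 - 294/5*e6 + 343/3*e15 - 378/25*e16 - 98*e35 - 324/25*e36 + 126/5*e135 - 252/5*e136 + 49/5*e235 - 49/10*e236 + 336/25*e245 + 56/25*e346 + 63/25*e1235 + 343/18*e1236 + 392/15*e1246 - 196/45*e1345 + 112/5*e2346 - 288/25*e12345
step 3: 343/3*e15 - 378/25*e16 - 98*e35 - 324/25*e36
Answer: -324/25


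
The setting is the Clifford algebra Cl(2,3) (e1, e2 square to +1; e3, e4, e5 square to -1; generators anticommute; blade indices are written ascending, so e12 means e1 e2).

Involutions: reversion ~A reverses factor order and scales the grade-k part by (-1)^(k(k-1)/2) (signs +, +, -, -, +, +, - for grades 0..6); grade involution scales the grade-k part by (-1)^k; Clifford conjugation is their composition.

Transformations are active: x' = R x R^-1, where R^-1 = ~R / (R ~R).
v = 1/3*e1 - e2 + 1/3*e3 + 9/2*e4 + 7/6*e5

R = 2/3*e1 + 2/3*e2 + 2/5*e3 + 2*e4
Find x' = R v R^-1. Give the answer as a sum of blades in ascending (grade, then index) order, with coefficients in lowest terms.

~R = 2/3*e1 + 2/3*e2 + 2/5*e3 + 2*e4, and R ~R = -736/225, so R^-1 = ~R / (-736/225).
R v = -431/45 - 8/9*e12 + 4/45*e13 + 7/3*e14 + 7/9*e15 + 28/45*e23 + 5*e24 + 7/9*e25 + 17/15*e34 + 7/15*e35 + 7/3*e45
Answer: 657/184*e1 + 2707/552*e2 + 1109/552*e3 + 1327/184*e4 - 7/6*e5


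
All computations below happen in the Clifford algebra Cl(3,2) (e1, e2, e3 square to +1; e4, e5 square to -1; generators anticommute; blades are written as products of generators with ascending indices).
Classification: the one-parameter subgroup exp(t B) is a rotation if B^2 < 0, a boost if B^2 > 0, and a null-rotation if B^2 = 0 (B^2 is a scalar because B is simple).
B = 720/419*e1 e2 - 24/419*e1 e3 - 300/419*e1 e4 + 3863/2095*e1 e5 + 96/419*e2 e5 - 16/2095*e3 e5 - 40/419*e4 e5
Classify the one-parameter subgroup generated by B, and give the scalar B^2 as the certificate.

B^2 term by term: the squares give (720/419)^2*(e1 e2)^2 + (-24/419)^2*(e1 e3)^2 + (-300/419)^2*(e1 e4)^2 + (3863/2095)^2*(e1 e5)^2 + (96/419)^2*(e2 e5)^2 + (-16/2095)^2*(e3 e5)^2 + (-40/419)^2*(e4 e5)^2 = 518400/175561*(-1) + 576/175561*(-1) + 90000/175561*(+1) + 14922769/4389025*(+1) + 9216/175561*(+1) + 256/4389025*(+1) + 1600/175561*(-1) = 1 (each basis 2-blade squares to minus the product of its generators' squares); cross terms between blades sharing an index anticommute and cancel; the commuting (index-disjoint) pairs give grade-4 terms 2*c*c'*(blade product), which cancel blade by blade — e1 e2 e3 e5: -4608/175561 + 4608/175561 = 0; e1 e2 e4 e5: -57600/175561 + 57600/175561 = 0; e1 e3 e4 e5: 1920/175561 - 1920/175561 = 0 — confirming B is simple. So B^2 = 1.
Answer: boost, certificate B^2 = 1. The invariant at work: B^2 = 1 is unchanged by conjugation, hence its sign classifies the subgroup whatever basis B is written in.


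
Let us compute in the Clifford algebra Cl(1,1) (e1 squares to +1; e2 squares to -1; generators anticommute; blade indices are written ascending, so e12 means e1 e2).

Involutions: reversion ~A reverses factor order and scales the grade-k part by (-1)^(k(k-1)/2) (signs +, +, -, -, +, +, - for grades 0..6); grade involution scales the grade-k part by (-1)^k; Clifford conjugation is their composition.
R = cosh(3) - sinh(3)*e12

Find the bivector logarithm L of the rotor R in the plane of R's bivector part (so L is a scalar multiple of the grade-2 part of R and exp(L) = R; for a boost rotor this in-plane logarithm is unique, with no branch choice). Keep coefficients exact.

The scalar part of R is cosh(3), which determines |rapidity| via cosh; the sign lives in the bivector part, and pairing them (bivector part over sinh of the rapidity = the plane) gives the unique in-plane L = rapidity * plane.
Concretely: cosh(rapidity) = cosh(3) gives rapidity = ±3, and since rapidity/sinh(rapidity) is even the sign is immaterial: L = (rapidity/sinh(rapidity)) * <R>_2 = (3/sinh(3)) * <R>_2.
Answer: -3*e12


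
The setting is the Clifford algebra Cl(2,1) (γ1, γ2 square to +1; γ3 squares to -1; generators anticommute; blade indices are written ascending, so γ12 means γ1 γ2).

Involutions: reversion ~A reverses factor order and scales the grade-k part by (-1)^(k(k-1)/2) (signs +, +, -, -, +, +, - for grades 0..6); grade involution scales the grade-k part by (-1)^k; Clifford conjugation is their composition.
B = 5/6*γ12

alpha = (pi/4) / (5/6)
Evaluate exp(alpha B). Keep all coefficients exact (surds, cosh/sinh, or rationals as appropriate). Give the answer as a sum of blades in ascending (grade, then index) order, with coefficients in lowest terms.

B^2 = (5/6)^2*(γ12)^2 = 25/36*(-1) = -25/36 (a basis 2-blade squares to minus the product of its generators' squares).
B^2 = -25/36 — a negative square means the series sums to a rotation: l = 5/6, alpha*l = pi/4, so exp(alpha B) = cos(pi/4) + (sin(pi/4)/(5/6))*B = sqrt(2)/2 + (3*sqrt(2)/5)*B.
Answer: sqrt(2)/2 + sqrt(2)/2*γ12


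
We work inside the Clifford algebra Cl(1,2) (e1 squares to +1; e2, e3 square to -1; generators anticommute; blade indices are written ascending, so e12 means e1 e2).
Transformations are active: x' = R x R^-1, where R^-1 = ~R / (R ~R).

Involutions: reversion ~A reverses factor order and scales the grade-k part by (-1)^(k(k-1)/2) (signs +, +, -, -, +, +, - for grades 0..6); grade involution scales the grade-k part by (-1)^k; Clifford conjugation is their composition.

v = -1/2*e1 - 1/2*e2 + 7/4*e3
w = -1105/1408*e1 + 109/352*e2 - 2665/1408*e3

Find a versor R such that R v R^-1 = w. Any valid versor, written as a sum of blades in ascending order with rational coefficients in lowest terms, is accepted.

Reasoning: v^2 = w^2 = -49/16 since conjugation preserves the quadratic form; R = v + w = -1809/1408*e1 - 67/352*e2 - 201/1408*e3 is then valid when invertible, keeping its own part and reversing (v - w)/2.
Answer: -1809/1408*e1 - 67/352*e2 - 201/1408*e3


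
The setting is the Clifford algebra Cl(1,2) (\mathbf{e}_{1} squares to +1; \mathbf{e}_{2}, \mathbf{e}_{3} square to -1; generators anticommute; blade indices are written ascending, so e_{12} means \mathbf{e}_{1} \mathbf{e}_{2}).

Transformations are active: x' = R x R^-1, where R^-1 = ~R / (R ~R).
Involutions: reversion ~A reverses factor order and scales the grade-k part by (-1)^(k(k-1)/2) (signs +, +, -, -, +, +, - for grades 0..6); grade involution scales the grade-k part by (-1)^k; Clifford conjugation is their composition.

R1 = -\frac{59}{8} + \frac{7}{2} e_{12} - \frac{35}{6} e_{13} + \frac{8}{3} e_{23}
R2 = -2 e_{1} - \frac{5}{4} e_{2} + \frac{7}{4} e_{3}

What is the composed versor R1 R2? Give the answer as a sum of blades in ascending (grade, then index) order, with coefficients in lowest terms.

Distribute over the terms of R2 (each basis-blade product reordered to ascending indices, repeated generators contracted through their squares):
R1 (-2 e_{1}) = \frac{59}{4} e_{1} + 7 e_{2} - \frac{35}{3} e_{3} - \frac{16}{3} e_{123}
R1 (-\frac{5}{4} e_{2}) = \frac{35}{8} e_{1} + \frac{295}{32} e_{2} - \frac{10}{3} e_{3} - \frac{175}{24} e_{123}
R1 (\frac{7}{4} e_{3}) = \frac{245}{24} e_{1} - \frac{14}{3} e_{2} - \frac{413}{32} e_{3} + \frac{49}{8} e_{123}
Summing the partial products and collecting blades:
Answer: \frac{88}{3} e_{1} + \frac{1109}{96} e_{2} - \frac{893}{32} e_{3} - \frac{13}{2} e_{123}


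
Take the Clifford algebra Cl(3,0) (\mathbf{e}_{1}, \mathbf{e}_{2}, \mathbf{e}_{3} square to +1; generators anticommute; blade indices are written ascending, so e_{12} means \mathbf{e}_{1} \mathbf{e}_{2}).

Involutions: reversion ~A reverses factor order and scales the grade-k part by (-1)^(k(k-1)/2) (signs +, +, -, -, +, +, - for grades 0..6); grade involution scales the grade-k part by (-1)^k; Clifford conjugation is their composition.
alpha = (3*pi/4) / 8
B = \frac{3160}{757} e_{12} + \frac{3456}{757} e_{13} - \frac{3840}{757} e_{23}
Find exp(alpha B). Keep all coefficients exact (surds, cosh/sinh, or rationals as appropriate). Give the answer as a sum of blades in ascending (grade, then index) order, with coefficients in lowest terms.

B^2 term by term: the squares give (\frac{3160}{757})^2*(e_{12})^2 + (\frac{3456}{757})^2*(e_{13})^2 + (-\frac{3840}{757})^2*(e_{23})^2 = \frac{9985600}{573049}*(-1) + \frac{11943936}{573049}*(-1) + \frac{14745600}{573049}*(-1) = -64 (each basis 2-blade squares to minus the product of its generators' squares); cross terms between blades sharing an index anticommute and cancel. So B^2 = -64.
B^2 = -64 — the series telescopes trigonometrically here: l = 8, alpha*l = \frac{3 \pi}{4}, so exp(alpha B) = cos(\frac{3 \pi}{4}) + (sin(\frac{3 \pi}{4})/8)*B = - \frac{\sqrt{2}}{2} + (\frac{\sqrt{2}}{16})*B.
Answer: - \frac{\sqrt{2}}{2} + \frac{395 \sqrt{2}}{1514} e_{12} + \frac{216 \sqrt{2}}{757} e_{13} - \frac{240 \sqrt{2}}{757} e_{23}


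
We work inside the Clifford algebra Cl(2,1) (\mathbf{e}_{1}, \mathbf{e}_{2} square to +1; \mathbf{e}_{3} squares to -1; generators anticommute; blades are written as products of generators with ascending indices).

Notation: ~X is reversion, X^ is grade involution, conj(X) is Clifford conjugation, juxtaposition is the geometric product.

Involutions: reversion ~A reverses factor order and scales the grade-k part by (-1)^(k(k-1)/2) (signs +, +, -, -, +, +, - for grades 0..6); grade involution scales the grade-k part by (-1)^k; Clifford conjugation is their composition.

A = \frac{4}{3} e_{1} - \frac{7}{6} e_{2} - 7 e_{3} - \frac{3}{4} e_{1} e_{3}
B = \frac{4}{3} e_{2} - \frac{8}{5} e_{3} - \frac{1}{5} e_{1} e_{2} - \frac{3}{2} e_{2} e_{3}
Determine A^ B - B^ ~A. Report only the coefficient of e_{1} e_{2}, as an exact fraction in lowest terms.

first term: \frac{574}{45} - \frac{29}{30} e_{1} - \frac{307}{30} e_{2} - \frac{7}{4} e_{3} - \frac{47}{72} e_{1} e_{2} + \frac{32}{15} e_{1} e_{3} - \frac{221}{20} e_{2} e_{3} + \frac{8}{5} e_{1} e_{2} e_{3}
second term: \frac{574}{45} + \frac{43}{30} e_{1} - \frac{307}{30} e_{2} - \frac{7}{4} e_{3} + \frac{209}{72} e_{1} e_{2} - \frac{32}{15} e_{1} e_{3} + \frac{227}{20} e_{2} e_{3} + \frac{2}{5} e_{1} e_{2} e_{3}
Answer: -\frac{32}{9}


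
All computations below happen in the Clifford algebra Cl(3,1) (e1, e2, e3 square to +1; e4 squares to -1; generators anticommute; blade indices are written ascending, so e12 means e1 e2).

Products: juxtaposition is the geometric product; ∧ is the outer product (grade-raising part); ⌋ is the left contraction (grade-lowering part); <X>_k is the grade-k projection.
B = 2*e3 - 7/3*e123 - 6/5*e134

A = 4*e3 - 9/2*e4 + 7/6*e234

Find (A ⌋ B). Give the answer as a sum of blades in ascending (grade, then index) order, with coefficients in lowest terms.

step 1: 8 - 28/3*e12 - 27/5*e13 + 24/5*e14
Answer: 8 - 28/3*e12 - 27/5*e13 + 24/5*e14


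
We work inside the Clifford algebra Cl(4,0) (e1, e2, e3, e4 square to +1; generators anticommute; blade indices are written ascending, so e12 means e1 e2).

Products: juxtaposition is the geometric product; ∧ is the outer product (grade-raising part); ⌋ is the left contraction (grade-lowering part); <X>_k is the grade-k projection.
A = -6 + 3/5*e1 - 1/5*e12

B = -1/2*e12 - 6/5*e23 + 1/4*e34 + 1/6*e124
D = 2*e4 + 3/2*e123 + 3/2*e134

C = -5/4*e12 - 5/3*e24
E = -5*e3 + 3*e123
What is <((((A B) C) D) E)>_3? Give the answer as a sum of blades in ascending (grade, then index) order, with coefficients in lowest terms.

step 1: -1/10 - 3/10*e2 + 1/30*e4 + 3*e12 + 6/25*e13 + 36/5*e23 + 1/10*e24 - 3/2*e34 - 18/25*e123 - e124 + 3/20*e134 - 1/20*e1234
step 2: 47/12 - 49/24*e1 + 1/18*e2 - 9/10*e3 - 3/4*e4 + 1/8*e12 + 109/12*e13 - 39/8*e14 + 11/5*e23 + 1/6*e24 + 191/16*e34 - 1/4*e123 - 1/24*e124 - 6/5*e134 - 3/16*e234 + 91/40*e1234
step 3: 27/40 - 4953/160*e1 + 4169/240*e2 + 131/8*e3 - 571/240*e4 - 823/480*e12 - 433/120*e13 - 1447/480*e14 - 27/8*e23 + 553/360*e24 - 197/40*e34 + 407/40*e123 - 2297/160*e124 + 583/24*e134 + 461/40*e234 + 13/24*e1234
step 4: -562/5 + 169/6*e1 + 121/20*e2 + 283/160*e3 - 23*e4 - 7/4*e12 + 16427/160*e13 + 4681/30*e14 - 86267/480*e23 - 61/4*e24 - 26383/480*e34 + 5087/480*e123 + 1049/60*e124 - 5023/480*e134 + 24083/1440*e234 - 10343/160*e1234
step 5: 5087/480*e123 + 1049/60*e124 - 5023/480*e134 + 24083/1440*e234
Answer: 5087/480*e123 + 1049/60*e124 - 5023/480*e134 + 24083/1440*e234


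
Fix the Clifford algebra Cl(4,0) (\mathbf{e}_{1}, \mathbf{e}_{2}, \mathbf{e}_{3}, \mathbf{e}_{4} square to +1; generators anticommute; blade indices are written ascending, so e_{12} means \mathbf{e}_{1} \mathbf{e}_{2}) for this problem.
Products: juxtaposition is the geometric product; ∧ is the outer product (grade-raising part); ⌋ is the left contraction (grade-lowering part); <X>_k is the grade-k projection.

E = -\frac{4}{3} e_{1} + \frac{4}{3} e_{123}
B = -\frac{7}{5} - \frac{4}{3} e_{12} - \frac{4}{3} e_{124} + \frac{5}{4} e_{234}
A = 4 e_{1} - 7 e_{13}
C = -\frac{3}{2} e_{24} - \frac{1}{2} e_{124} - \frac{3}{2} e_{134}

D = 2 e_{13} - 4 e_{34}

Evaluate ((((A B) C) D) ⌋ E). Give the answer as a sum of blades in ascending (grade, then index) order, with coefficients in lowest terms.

step 1: -\frac{28}{5} e_{1} - \frac{16}{3} e_{2} + \frac{49}{5} e_{13} + \frac{28}{3} e_{23} - \frac{16}{3} e_{24} + \frac{35}{4} e_{124} + \frac{28}{3} e_{234} + 5 e_{1234}
step 2: -\frac{29}{8} + \frac{251}{24} e_{1} - \frac{15}{2} e_{2} - \frac{23}{2} e_{3} + \frac{227}{10} e_{4} - 14 e_{12} - \frac{17}{6} e_{13} - \frac{8}{3} e_{14} + \frac{105}{8} e_{23} + \frac{14}{5} e_{24} + \frac{112}{5} e_{34} - 8 e_{123} - \frac{28}{5} e_{124} + \frac{14}{3} e_{134} - \frac{49}{10} e_{234} + \frac{67}{10} e_{1234}
step 3: \frac{1429}{15} + \frac{125}{3} e_{1} - \frac{178}{5} e_{2} + \frac{6703}{60} e_{3} + \frac{110}{3} e_{4} + \frac{1061}{20} e_{12} - \frac{215}{12} e_{13} - \frac{502}{15} e_{14} + \frac{196}{5} e_{23} - \frac{391}{10} e_{24} + \frac{55}{6} e_{34} - \frac{37}{5} e_{123} + \frac{111}{5} e_{124} + \frac{107}{30} e_{134} + \frac{206}{5} e_{234} + \frac{252}{5} e_{1234}
step 4: -\frac{2056}{45} - \frac{8068}{45} e_{1} - \frac{215}{9} e_{2} - \frac{1061}{15} e_{3} + \frac{6703}{45} e_{12} + \frac{712}{15} e_{13} + \frac{500}{9} e_{23} + \frac{5716}{45} e_{123}
Answer: -\frac{2056}{45} - \frac{8068}{45} e_{1} - \frac{215}{9} e_{2} - \frac{1061}{15} e_{3} + \frac{6703}{45} e_{12} + \frac{712}{15} e_{13} + \frac{500}{9} e_{23} + \frac{5716}{45} e_{123}


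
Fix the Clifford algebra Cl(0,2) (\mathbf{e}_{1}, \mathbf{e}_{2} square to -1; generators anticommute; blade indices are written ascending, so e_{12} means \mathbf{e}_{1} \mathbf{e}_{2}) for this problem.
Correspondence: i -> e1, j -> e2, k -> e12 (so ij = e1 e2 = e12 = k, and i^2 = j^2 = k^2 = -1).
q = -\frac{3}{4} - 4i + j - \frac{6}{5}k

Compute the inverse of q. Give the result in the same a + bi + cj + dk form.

In blades: q = -\frac{3}{4} - 4 e_{1} + e_{2} - \frac{6}{5} e_{12}.
With qbar = -\frac{3}{4} + 4 e_{1} - e_{2} + \frac{6}{5} e_{12} (scalar fixed, mapped units negated), q qbar = \frac{7601}{400} (the sum of squared coefficients), so q^-1 = qbar / (\frac{7601}{400}) = -\frac{300}{7601} + \frac{1600}{7601} e_{1} - \frac{400}{7601} e_{2} + \frac{480}{7601} e_{12}; translating back:
Answer: -\frac{300}{7601} + \frac{1600}{7601}i - \frac{400}{7601}j + \frac{480}{7601}k


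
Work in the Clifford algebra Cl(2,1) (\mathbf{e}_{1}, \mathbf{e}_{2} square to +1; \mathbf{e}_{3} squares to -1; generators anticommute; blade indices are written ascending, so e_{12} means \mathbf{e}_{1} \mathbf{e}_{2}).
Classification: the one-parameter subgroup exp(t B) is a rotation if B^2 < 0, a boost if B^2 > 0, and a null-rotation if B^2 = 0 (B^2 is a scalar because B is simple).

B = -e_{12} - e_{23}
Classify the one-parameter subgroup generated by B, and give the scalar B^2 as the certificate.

B^2 term by term: the squares give (-1)^2*(e_{12})^2 + (-1)^2*(e_{23})^2 = 1*(-1) + 1*(+1) = 0 (each basis 2-blade squares to minus the product of its generators' squares); cross terms between blades sharing an index anticommute and cancel. So B^2 = 0.
Answer: null-rotation, certificate B^2 = 0. Check the certificate: B^2 = 0, and that sign is decisive whatever form B takes.


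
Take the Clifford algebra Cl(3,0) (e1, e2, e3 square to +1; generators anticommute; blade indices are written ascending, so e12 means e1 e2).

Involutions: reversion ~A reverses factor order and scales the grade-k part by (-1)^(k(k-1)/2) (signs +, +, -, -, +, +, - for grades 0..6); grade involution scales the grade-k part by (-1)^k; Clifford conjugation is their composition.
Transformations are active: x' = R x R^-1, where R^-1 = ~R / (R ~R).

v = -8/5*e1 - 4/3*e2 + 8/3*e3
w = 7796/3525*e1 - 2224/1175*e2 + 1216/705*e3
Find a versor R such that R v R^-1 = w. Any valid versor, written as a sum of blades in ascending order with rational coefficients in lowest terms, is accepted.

Construction: equal norms (both 2576/225) license R = v + w = 2156/3525*e1 - 11372/3525*e2 + 1032/235*e3 — nothing changes along that direction, while (v - w)/2 changes sign, so v maps onto w.
Answer: 2156/3525*e1 - 11372/3525*e2 + 1032/235*e3


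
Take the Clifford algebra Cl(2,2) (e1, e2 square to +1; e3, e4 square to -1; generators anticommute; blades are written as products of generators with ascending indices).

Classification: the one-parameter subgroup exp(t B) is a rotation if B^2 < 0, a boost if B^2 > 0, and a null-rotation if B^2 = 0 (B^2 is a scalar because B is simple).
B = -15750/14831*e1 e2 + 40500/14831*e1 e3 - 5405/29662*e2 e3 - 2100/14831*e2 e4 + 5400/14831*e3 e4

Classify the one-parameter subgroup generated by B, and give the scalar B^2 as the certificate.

B^2 term by term: the squares give (-15750/14831)^2*(e1 e2)^2 + (40500/14831)^2*(e1 e3)^2 + (-5405/29662)^2*(e2 e3)^2 + (-2100/14831)^2*(e2 e4)^2 + (5400/14831)^2*(e3 e4)^2 = 248062500/219958561*(-1) + 1640250000/219958561*(+1) + 29214025/879834244*(+1) + 4410000/219958561*(+1) + 29160000/219958561*(-1) = 25/4 (each basis 2-blade squares to minus the product of its generators' squares); cross terms between blades sharing an index anticommute and cancel; the commuting (index-disjoint) pairs give grade-4 terms 2*c*c'*(blade product), which cancel blade by blade — e1 e2 e3 e4: -170100000/219958561 + 170100000/219958561 = 0 — confirming B is simple. So B^2 = 25/4.
Answer: boost, certificate B^2 = 25/4. Why this suffices: the scalar 25/4 survives any versor conjugation, so its sign alone determines the class however B is presented.


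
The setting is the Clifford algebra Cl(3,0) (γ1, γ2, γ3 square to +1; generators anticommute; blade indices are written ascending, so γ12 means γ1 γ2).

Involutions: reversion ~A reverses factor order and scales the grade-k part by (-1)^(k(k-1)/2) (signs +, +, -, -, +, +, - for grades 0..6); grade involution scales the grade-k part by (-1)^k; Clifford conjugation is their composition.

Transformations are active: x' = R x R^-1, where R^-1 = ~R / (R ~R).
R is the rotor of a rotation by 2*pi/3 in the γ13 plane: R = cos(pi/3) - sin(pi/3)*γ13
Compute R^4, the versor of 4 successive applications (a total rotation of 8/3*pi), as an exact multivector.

Half-angle bookkeeping: 4 applications in γ13 add up to rotor phase 4*pi/3 = 4*pi/3, so R^4 = cos(4*pi/3) - sin(4*pi/3)*γ13.
cos(4*pi/3) = -1/2 and sin(4*pi/3) = -sqrt(3)/2, so R^4 = -1/2 + sqrt(3)/2*γ13. The net rotation is 2/3*pi (after discarding 1 full turn, each of which contributes a factor -1 to the rotor); the rotor keeps the half-angle phase exactly.
Answer: -1/2 + sqrt(3)/2*γ13


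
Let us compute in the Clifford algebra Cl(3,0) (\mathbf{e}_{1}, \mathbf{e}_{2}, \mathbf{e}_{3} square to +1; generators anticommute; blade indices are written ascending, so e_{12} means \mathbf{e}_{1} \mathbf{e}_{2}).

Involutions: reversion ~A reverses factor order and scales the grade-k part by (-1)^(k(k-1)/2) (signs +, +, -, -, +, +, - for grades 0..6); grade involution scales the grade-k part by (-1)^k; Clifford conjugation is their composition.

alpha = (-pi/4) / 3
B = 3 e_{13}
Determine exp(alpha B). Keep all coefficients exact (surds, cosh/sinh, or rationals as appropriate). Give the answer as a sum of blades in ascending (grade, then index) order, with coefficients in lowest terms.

B^2 = (3)^2*(e_{13})^2 = 9*(-1) = -9 (a basis 2-blade squares to minus the product of its generators' squares).
B^2 = -9 — the negative square puts this in the circular regime; l = 3, alpha*l = - \frac{\pi}{4}, so exp(alpha B) = cos(- \frac{\pi}{4}) + (sin(- \frac{\pi}{4})/3)*B = \frac{\sqrt{2}}{2} + (- \frac{\sqrt{2}}{6})*B.
Answer: \frac{\sqrt{2}}{2} - \frac{\sqrt{2}}{2} e_{13}


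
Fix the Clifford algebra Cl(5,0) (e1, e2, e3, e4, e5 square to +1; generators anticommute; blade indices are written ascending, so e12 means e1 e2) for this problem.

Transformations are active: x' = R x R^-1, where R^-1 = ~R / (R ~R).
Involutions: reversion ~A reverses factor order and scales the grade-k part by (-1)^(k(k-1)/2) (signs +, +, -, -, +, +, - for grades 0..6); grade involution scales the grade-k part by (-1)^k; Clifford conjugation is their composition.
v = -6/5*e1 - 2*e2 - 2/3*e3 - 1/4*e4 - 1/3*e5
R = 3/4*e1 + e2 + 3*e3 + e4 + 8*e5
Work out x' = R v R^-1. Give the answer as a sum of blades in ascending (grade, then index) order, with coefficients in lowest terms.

~R = 3/4*e1 + e2 + 3*e3 + e4 + 8*e5, and R ~R = 1209/16, so R^-1 = ~R / (1209/16).
R v = -469/60 - 3/10*e12 + 31/10*e13 + 81/80*e14 + 187/20*e15 + 16/3*e23 + 7/4*e24 + 47/3*e25 - 1/12*e34 + 13/3*e35 + 5/3*e45
Answer: 6316/6045*e1 + 32518/18135*e2 + 278/6045*e3 + 3127/72540*e4 - 23971/18135*e5


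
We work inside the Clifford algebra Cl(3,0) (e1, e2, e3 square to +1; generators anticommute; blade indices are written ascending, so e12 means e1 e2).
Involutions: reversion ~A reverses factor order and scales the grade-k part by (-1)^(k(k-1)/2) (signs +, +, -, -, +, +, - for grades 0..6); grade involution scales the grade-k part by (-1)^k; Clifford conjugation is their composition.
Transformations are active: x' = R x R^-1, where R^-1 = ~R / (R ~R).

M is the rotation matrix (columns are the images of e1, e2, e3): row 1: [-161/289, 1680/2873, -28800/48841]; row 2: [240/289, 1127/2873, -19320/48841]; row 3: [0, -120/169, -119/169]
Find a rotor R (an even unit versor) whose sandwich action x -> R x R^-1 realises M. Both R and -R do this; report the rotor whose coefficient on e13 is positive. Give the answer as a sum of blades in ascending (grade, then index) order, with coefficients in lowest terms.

Method: write R = a + b12*e12 + b13*e13 + b23*e23 with a^2 + b12^2 + b13^2 + b23^2 = 1 (so R^-1 = ~R). Expanding the columns R e_j ~R gives tr M = 4a^2 - 1 and, from the antisymmetric part, M21 - M12 = -4a*b12, M13 - M31 = 4a*b13, M32 - M23 = -4a*b23.
Here tr M = -42441/48841, so a^2 = (1 + tr M)/4 = 1600/48841 and a = ±40/221. Taking a = 40/221: M21 - M12 = 12000/48841, M13 - M31 = -28800/48841, M32 - M23 = -15360/48841, giving b12 = -75/221, b13 = -180/221, b23 = 96/221, i.e. R = 40/221 - 75/221*e12 - 180/221*e13 + 96/221*e23.
Its e13 coefficient is negative, so report the other preimage -R.
Answer: -40/221 + 75/221*e12 + 180/221*e13 - 96/221*e23. Recall the cover is two-to-one: with M of trace -42441/48841, both preimages act alike, and the stated e13 sign chooses the sheet.


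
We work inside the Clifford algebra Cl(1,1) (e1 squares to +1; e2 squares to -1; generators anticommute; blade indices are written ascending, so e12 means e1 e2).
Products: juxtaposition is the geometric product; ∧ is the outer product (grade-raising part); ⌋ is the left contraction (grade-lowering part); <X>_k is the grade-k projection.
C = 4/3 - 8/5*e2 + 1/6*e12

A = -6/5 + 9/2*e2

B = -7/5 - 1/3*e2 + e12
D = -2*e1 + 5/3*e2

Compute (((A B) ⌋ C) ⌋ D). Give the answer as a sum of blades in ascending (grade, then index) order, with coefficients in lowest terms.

step 1: 159/50 + 9/2*e1 - 59/10*e2 - 6/5*e12
step 2: -27/5 - 59/60*e1 - 2169/500*e2 + 53/100*e12
step 3: 2759/300 + 54/5*e1 - 9*e2
Answer: 2759/300 + 54/5*e1 - 9*e2


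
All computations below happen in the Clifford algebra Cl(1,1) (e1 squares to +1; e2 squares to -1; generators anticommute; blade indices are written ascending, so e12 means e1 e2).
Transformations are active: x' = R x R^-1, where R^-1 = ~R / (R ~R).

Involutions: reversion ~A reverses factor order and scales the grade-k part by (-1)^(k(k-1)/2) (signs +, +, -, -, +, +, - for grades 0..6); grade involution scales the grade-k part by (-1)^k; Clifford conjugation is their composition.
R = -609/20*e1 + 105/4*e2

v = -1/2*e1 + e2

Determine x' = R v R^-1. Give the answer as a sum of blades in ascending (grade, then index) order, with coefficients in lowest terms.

~R = -609/20*e1 + 105/4*e2, and R ~R = 11907/50, so R^-1 = ~R / (11907/50).
R v = -441/40 - 693/40*e12
Answer: 239/72*e1 - 247/72*e2


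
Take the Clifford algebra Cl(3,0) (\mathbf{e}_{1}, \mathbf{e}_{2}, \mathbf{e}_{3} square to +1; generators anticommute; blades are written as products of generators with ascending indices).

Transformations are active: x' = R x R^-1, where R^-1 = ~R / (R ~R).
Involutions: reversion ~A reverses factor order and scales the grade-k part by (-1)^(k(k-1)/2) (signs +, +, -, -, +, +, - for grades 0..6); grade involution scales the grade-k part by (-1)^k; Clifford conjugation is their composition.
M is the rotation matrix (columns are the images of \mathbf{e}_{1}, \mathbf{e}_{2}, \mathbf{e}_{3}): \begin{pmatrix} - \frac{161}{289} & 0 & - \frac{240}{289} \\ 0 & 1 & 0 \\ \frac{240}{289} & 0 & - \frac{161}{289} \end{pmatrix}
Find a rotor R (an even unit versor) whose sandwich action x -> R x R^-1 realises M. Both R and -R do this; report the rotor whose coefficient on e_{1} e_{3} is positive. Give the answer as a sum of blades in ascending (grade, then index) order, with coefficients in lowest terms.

Method: write R = a + b12*e_{1} e_{2} + b13*e_{1} e_{3} + b23*e_{2} e_{3} with a^2 + b12^2 + b13^2 + b23^2 = 1 (so R^-1 = ~R). Expanding the columns R e_j ~R gives tr M = 4a^2 - 1 and, from the antisymmetric part, M21 - M12 = -4a*b12, M13 - M31 = 4a*b13, M32 - M23 = -4a*b23.
Here tr M = -\frac{33}{289}, so a^2 = (1 + tr M)/4 = \frac{64}{289} and a = ±\frac{8}{17}. Taking a = \frac{8}{17}: M21 - M12 = 0, M13 - M31 = -\frac{480}{289}, M32 - M23 = 0, giving b12 = 0, b13 = -\frac{15}{17}, b23 = 0, i.e. R = \frac{8}{17} - \frac{15}{17} e_{1} e_{3}.
Its e_{1} e_{3} coefficient is negative, so report the other preimage -R.
Answer: -\frac{8}{17} + \frac{15}{17} e_{1} e_{3}. Sheet selection: the two-to-one cover makes ±R indistinguishable at the matrix level (trace -\frac{33}{289}), so uniqueness comes from the required sign on e_{1} e_{3}.


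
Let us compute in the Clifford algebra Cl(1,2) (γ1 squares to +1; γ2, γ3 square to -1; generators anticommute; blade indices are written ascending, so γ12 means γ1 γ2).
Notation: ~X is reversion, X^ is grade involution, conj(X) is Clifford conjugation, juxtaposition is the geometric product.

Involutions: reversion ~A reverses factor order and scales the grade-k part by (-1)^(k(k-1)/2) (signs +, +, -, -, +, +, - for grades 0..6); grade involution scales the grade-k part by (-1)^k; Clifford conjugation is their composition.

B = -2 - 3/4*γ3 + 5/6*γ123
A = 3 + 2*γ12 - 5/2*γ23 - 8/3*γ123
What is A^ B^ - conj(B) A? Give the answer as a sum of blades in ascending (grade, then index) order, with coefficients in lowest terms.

first term: -34/9 - 25/12*γ1 + 15/8*γ2 + 7/12*γ3 - 6*γ12 + 5*γ23 - 19/3*γ123
second term: -34/9 + 25/12*γ1 - 15/8*γ2 + 47/12*γ3 - 2*γ12 + 5*γ23 + 28/3*γ123
Answer: -25/6*γ1 + 15/4*γ2 - 10/3*γ3 - 4*γ12 - 47/3*γ123


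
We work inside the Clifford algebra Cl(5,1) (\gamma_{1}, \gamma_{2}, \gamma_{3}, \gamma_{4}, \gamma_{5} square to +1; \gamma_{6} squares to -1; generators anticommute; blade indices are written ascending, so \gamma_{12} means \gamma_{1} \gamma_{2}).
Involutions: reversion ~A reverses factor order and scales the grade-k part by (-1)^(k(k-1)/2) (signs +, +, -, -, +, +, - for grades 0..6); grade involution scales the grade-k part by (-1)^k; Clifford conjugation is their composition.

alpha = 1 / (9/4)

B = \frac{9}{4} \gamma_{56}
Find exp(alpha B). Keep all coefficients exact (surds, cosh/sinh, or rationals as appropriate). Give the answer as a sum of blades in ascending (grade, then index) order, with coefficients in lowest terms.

B^2 = (\frac{9}{4})^2*(\gamma_{56})^2 = \frac{81}{16}*(+1) = \frac{81}{16} (a basis 2-blade squares to minus the product of its generators' squares).
B^2 = \frac{81}{16} — a positive square means the series sums to a boost: l = \frac{9}{4}, alpha*l = 1, so exp(alpha B) = cosh(1) + (sinh(1)/(\frac{9}{4}))*B = \cosh{\left(1 \right)} + (\frac{4 \sinh{\left(1 \right)}}{9})*B.
Answer: \cosh{\left(1 \right)} + \sinh{\left(1 \right)} \gamma_{56}


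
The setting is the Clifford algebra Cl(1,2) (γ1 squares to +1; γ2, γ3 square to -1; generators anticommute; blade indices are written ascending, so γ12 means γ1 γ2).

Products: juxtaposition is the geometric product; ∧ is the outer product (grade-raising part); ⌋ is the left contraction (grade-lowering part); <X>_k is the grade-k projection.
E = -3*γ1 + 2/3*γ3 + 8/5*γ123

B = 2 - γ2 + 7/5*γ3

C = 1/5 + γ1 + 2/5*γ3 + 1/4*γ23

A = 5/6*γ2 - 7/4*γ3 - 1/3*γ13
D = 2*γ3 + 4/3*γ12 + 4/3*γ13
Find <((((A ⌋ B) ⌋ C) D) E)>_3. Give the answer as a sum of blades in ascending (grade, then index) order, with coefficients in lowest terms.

step 1: 197/60
step 2: 197/300 + 197/60*γ1 + 197/150*γ3 + 197/240*γ23
step 3: -197/75 + 394/225*γ1 + 197/72*γ2 + 2561/450*γ3 - 197/900*γ12 + 2561/300*γ13 + 394/225*γ123
step 4: -39991/3375 + 197/90*γ1 - 21473/1500*γ2 + 35263/1500*γ3 - 55751/27000*γ12 + 6107/270*γ13 - 8471/13500*γ23 - 29353/6750*γ123
step 5: -29353/6750*γ123
Answer: -29353/6750*γ123


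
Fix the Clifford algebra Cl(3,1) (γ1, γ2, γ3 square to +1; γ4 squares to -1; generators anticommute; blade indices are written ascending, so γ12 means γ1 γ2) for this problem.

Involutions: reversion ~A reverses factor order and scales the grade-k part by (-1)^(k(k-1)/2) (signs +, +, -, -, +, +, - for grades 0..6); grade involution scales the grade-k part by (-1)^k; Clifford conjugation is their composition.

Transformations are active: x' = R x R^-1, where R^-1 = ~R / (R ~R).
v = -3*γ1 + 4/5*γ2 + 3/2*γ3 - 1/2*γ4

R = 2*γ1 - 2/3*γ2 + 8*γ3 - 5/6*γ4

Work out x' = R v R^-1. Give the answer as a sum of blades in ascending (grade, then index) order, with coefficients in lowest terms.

~R = 2*γ1 - 2/3*γ2 + 8*γ3 - 5/6*γ4, and R ~R = 271/4, so R^-1 = ~R / (271/4).
R v = 101/20 - 2/5*γ12 + 27*γ13 - 7/2*γ14 - 37/5*γ23 + γ24 - 11/4*γ34
Answer: 4469/1355*γ1 - 3656/4065*γ2 - 833/2710*γ3 + 611/1626*γ4
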